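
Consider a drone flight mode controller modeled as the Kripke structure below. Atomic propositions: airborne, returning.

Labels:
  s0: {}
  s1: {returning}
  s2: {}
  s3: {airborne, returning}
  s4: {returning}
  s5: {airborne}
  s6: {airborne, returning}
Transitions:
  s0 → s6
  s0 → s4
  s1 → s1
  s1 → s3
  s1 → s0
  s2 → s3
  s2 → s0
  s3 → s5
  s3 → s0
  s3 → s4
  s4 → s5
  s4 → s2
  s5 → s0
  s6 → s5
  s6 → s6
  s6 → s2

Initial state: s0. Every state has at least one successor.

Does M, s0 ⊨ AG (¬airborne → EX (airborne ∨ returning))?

States satisfying ¬airborne → EX (airborne ∨ returning): {s0, s1, s2, s3, s4, s5, s6}.
States satisfying AG (¬airborne → EX (airborne ∨ returning)): {s0, s1, s2, s3, s4, s5, s6}.
Every state reachable from s0 satisfies ¬airborne → EX (airborne ∨ returning).
s0 ∈ Sat(AG (¬airborne → EX (airborne ∨ returning))).

Yes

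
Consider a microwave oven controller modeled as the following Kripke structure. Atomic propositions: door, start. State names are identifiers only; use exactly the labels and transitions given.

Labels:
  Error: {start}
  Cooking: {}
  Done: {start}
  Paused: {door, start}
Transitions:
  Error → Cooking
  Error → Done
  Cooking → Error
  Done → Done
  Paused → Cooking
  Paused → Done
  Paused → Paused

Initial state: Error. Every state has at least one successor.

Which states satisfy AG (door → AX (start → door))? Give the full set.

States satisfying door → AX (start → door): {Error, Cooking, Done}.
States satisfying AG (door → AX (start → door)): {Error, Cooking, Done}.

{Error, Cooking, Done}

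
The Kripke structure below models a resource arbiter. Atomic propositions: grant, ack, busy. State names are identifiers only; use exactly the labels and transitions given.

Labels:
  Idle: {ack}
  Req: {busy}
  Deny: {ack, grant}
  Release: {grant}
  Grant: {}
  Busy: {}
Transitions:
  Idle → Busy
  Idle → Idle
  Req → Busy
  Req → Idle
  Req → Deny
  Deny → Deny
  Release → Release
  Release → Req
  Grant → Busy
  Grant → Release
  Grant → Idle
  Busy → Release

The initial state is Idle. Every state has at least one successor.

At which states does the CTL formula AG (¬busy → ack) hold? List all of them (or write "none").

States satisfying ¬busy → ack: {Idle, Req, Deny}.
States satisfying AG (¬busy → ack): {Deny}.

{Deny}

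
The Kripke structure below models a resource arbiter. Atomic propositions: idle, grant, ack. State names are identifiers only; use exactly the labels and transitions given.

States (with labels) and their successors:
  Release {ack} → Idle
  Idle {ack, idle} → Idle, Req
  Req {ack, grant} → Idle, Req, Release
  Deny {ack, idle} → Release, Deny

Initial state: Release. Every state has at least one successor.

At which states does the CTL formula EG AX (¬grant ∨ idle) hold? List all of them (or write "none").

States satisfying AX (¬grant ∨ idle): {Release, Deny}.
States satisfying EG AX (¬grant ∨ idle): {Deny}.

{Deny}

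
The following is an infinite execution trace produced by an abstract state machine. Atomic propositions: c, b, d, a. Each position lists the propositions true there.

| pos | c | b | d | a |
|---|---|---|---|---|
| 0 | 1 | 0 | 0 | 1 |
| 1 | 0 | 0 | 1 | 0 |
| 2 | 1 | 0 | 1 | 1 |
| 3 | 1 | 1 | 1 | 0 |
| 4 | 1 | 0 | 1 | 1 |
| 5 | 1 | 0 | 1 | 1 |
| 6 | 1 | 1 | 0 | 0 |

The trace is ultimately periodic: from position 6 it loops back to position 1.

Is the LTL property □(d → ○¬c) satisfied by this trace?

d → ○¬c must hold at every position from 0 onward. It fails at position 1, so □(d → ○¬c) is false.
Positions where d holds: 1, 2, 3, 4, 5.
Check ○¬c at each: 1→fails, 2→fails, 3→fails, 4→fails, 5→fails.

Violated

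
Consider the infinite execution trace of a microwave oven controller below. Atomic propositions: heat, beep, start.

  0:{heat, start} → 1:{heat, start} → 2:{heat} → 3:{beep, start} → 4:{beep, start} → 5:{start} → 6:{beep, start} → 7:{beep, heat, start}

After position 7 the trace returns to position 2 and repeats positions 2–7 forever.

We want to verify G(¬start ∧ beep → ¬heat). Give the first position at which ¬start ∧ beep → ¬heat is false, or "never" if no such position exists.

never

¬start ∧ beep → ¬heat holds at every position 0..7, and those are all the positions the trace ever visits, so the invariant G(¬start ∧ beep → ¬heat) is never violated.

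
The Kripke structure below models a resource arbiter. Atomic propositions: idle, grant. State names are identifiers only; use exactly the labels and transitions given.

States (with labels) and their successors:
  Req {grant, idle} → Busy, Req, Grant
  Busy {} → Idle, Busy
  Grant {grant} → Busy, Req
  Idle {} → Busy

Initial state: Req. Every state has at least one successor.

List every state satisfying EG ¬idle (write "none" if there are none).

States satisfying ¬idle: {Busy, Grant, Idle}.
States satisfying EG ¬idle: {Busy, Grant, Idle}.

{Busy, Grant, Idle}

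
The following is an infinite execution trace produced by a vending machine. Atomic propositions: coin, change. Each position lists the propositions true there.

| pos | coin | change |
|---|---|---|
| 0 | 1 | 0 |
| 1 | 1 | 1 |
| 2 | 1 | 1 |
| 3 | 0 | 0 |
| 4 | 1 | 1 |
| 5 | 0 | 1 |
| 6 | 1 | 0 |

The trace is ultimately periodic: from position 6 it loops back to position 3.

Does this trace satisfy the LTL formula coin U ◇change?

Walking from position 0: ◇change first holds at position 0, and coin holds at every earlier position along the way, so coin U ◇change holds.

Satisfied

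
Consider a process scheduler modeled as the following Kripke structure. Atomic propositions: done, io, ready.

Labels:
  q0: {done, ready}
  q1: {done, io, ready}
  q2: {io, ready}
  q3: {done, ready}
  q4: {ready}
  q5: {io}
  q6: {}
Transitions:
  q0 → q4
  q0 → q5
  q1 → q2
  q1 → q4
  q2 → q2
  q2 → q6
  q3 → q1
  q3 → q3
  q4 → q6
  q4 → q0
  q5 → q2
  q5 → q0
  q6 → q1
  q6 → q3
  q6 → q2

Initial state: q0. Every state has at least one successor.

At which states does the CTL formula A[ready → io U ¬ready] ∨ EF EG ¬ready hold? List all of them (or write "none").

{q5, q6}

States satisfying ready → io: {q1, q2, q5, q6}.
States satisfying ¬ready: {q5, q6}.
States satisfying A[ready → io U ¬ready]: {q5, q6}.
States satisfying EG ¬ready: ∅.
States satisfying EF EG ¬ready: ∅.
States satisfying A[ready → io U ¬ready] ∨ EF EG ¬ready: {q5, q6}.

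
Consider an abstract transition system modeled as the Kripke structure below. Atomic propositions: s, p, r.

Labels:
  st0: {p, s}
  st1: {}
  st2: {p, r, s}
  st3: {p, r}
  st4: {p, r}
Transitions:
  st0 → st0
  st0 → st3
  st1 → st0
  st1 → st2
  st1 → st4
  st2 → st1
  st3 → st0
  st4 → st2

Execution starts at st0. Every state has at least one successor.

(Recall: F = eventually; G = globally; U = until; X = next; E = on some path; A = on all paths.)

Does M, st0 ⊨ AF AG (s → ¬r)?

Holds

States satisfying AG (s → ¬r): {st0, st3}.
States satisfying AF AG (s → ¬r): {st0, st3}.
st0 ∈ Sat(AF AG (s → ¬r)).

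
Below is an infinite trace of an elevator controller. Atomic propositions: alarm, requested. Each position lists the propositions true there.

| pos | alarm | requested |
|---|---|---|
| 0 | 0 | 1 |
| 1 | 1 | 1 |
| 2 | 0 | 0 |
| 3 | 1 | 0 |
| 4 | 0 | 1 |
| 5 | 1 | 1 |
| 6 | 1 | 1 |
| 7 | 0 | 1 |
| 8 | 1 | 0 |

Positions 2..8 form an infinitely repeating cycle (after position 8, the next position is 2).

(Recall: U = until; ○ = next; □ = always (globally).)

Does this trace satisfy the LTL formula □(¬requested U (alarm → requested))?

¬requested U (alarm → requested) holds at every position 0..8, and those are all positions ever visited, so □(¬requested U (alarm → requested)) holds.

Satisfied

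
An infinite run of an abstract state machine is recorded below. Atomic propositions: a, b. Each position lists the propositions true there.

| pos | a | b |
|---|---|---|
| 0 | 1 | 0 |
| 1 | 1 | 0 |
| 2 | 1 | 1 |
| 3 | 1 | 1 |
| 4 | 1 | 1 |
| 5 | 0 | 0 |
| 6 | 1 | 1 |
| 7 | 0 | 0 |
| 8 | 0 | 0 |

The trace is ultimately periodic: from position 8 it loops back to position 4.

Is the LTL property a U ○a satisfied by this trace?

Yes

Walking from position 0: ○a first holds at position 0, and a holds at every earlier position along the way, so a U ○a holds.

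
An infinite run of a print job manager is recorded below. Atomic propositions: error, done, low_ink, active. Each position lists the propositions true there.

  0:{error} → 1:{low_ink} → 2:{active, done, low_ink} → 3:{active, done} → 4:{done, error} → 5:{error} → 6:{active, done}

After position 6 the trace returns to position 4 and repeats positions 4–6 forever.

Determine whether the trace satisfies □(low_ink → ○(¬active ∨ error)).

Violated

low_ink → ○(¬active ∨ error) must hold at every position from 0 onward. It fails at position 1, so □(low_ink → ○(¬active ∨ error)) is false.
Positions where low_ink holds: 1, 2.
Check ○(¬active ∨ error) at each: 1→fails, 2→fails.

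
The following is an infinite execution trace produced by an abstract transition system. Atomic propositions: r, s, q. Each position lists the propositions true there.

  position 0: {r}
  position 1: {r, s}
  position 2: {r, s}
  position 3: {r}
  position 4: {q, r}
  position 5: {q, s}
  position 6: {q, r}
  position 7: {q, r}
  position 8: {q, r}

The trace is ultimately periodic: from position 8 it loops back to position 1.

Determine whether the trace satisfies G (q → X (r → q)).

q → X (r → q) must hold at every position from 0 onward. It fails at position 8, so G (q → X (r → q)) is false.
Positions where q holds: 4, 5, 6, 7, 8.
Check X (r → q) at each: 4→ok, 5→ok, 6→ok, 7→ok, 8→fails.

No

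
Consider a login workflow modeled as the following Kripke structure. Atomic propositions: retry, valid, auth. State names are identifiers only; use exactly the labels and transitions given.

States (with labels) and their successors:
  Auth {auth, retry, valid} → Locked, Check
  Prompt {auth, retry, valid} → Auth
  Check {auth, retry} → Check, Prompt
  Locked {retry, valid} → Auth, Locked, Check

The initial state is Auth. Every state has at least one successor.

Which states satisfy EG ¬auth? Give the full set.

States satisfying ¬auth: {Locked}.
States satisfying EG ¬auth: {Locked}.

{Locked}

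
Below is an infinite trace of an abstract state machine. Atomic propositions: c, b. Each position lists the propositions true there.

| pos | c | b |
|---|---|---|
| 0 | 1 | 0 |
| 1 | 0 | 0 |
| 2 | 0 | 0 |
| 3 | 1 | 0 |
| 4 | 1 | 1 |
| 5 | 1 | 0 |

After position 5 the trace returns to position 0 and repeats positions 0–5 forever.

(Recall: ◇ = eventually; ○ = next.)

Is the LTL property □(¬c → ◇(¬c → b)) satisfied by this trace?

Yes

¬c → ◇(¬c → b) holds at every position 0..5, and those are all positions ever visited, so □(¬c → ◇(¬c → b)) holds.
Positions where ¬c holds: 1, 2.
Check ◇(¬c → b) at each: 1→ok, 2→ok.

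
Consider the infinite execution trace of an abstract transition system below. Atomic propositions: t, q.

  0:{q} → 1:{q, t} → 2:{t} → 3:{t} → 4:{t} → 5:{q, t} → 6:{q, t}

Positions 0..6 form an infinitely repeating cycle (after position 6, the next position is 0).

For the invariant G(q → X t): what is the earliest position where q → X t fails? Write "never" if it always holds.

6

Check q → X t at each position in order: 0 ✓, 1 ✓, 2 ✓, 3 ✓, 4 ✓, 5 ✓.
At position 6 the labels are {q, t} and the next position 0 has {q}, so q → X t is false there. This is the first violation.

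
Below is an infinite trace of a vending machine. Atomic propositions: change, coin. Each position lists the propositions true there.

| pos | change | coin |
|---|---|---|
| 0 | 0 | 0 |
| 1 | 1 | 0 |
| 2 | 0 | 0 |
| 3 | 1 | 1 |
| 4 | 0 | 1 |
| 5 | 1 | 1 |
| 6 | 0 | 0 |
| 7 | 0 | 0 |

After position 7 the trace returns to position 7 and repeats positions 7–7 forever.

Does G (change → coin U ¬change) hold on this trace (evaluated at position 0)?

Does not hold

change → coin U ¬change must hold at every position from 0 onward. It fails at position 1, so G (change → coin U ¬change) is false.
Positions where change holds: 1, 3, 5.
Check coin U ¬change at each: 1→fails, 3→ok, 5→ok.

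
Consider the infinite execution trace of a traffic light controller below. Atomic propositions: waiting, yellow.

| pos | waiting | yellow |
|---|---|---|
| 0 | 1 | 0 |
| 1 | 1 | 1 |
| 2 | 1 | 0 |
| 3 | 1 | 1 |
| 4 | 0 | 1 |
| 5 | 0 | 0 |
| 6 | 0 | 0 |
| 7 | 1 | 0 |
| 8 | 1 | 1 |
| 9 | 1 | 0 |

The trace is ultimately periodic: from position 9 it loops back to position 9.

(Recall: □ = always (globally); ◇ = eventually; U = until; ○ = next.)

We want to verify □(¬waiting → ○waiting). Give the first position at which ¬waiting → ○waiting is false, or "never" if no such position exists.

Check ¬waiting → ○waiting at each position in order: 0 ✓, 1 ✓, 2 ✓, 3 ✓.
At position 4 the labels are {yellow} and the next position 5 has {}, so ¬waiting → ○waiting is false there. This is the first violation.

4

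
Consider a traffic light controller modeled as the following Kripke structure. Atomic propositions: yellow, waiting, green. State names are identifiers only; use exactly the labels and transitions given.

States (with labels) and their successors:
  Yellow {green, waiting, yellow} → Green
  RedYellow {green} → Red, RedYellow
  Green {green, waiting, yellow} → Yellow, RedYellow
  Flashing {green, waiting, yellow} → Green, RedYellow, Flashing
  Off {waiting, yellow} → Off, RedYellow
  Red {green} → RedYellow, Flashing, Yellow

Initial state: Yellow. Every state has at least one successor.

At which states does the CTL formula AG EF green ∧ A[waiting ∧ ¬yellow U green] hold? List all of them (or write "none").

{Yellow, RedYellow, Green, Flashing, Red}

States satisfying EF green: {Yellow, RedYellow, Green, Flashing, Off, Red}.
States satisfying AG EF green: {Yellow, RedYellow, Green, Flashing, Off, Red}.
States satisfying waiting ∧ ¬yellow: ∅.
States satisfying green: {Yellow, RedYellow, Green, Flashing, Red}.
States satisfying A[waiting ∧ ¬yellow U green]: {Yellow, RedYellow, Green, Flashing, Red}.
States satisfying AG EF green ∧ A[waiting ∧ ¬yellow U green]: {Yellow, RedYellow, Green, Flashing, Red}.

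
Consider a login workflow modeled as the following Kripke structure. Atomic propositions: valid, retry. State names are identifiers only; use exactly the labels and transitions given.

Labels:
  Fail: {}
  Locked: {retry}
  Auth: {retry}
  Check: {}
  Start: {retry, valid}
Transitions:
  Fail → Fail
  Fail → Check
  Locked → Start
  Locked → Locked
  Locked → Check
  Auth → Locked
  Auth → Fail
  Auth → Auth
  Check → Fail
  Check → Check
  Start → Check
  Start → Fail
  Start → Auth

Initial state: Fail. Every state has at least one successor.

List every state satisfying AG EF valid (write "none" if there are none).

States satisfying EF valid: {Locked, Auth, Start}.
States satisfying AG EF valid: ∅.

none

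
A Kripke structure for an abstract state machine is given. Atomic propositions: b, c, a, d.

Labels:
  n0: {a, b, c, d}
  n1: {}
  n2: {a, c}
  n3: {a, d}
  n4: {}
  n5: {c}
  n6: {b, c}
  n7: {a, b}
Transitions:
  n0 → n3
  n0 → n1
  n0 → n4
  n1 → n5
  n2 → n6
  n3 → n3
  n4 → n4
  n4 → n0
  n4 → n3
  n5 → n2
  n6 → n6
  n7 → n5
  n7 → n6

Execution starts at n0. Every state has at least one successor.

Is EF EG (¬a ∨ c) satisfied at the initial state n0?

States satisfying EG (¬a ∨ c): {n0, n1, n2, n4, n5, n6}.
States satisfying EF EG (¬a ∨ c): {n0, n1, n2, n4, n5, n6, n7}.
Some path from n0 reaches a state where EG (¬a ∨ c) holds.
n0 ∈ Sat(EF EG (¬a ∨ c)).

Yes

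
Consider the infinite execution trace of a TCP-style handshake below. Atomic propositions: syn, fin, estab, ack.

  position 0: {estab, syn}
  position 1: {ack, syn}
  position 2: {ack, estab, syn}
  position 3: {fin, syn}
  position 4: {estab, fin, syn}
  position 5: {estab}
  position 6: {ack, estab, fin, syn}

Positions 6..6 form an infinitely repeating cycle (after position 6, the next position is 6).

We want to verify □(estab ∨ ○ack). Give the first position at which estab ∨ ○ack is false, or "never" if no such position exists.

3

Check estab ∨ ○ack at each position in order: 0 ✓, 1 ✓, 2 ✓.
At position 3 the labels are {fin, syn} and the next position 4 has {estab, fin, syn}, so estab ∨ ○ack is false there. This is the first violation.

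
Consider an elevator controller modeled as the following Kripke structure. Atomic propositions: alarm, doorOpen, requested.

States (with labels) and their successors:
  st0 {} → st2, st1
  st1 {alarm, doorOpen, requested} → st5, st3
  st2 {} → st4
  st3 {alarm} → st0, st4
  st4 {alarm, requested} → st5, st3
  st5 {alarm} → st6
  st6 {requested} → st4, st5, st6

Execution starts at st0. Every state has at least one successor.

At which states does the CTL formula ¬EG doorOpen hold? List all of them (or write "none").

States satisfying doorOpen: {st1}.
States satisfying EG doorOpen: ∅.
States satisfying ¬EG doorOpen: {st0, st1, st2, st3, st4, st5, st6}.

{st0, st1, st2, st3, st4, st5, st6}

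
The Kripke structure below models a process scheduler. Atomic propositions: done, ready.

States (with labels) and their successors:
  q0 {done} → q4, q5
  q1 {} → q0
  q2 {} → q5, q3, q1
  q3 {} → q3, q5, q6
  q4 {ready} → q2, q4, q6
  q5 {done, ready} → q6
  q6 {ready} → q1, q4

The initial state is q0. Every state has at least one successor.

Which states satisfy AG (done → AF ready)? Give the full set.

States satisfying done → AF ready: {q0, q1, q2, q3, q4, q5, q6}.
States satisfying AG (done → AF ready): {q0, q1, q2, q3, q4, q5, q6}.

{q0, q1, q2, q3, q4, q5, q6}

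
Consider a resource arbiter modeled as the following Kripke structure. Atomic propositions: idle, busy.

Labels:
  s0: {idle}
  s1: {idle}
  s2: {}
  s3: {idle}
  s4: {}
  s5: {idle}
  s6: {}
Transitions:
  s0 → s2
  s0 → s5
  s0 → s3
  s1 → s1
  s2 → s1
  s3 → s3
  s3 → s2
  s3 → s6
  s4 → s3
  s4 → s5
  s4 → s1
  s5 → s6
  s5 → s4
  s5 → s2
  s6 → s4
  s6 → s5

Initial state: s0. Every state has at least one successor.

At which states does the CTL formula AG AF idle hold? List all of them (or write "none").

{s0, s1, s2, s3, s4, s5, s6}

States satisfying AF idle: {s0, s1, s2, s3, s4, s5, s6}.
States satisfying AG AF idle: {s0, s1, s2, s3, s4, s5, s6}.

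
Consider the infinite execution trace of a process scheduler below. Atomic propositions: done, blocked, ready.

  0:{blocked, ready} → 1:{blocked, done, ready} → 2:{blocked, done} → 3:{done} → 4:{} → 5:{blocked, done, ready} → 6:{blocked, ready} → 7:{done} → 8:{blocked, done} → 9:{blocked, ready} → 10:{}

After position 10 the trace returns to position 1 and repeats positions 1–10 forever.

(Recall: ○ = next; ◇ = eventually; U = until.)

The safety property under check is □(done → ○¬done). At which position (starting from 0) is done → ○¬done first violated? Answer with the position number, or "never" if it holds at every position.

Check done → ○¬done at each position in order: 0 ✓.
At position 1 the labels are {blocked, done, ready} and the next position 2 has {blocked, done}, so done → ○¬done is false there. This is the first violation.

1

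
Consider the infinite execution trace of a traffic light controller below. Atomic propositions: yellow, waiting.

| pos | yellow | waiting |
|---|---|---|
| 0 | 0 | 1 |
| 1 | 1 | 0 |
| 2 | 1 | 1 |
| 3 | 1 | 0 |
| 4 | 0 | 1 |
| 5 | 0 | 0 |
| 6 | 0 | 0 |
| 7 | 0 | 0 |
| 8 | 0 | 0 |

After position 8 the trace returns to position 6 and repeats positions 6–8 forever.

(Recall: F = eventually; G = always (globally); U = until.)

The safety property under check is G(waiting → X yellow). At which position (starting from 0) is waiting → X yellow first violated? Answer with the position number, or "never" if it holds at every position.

4

Check waiting → X yellow at each position in order: 0 ✓, 1 ✓, 2 ✓, 3 ✓.
At position 4 the labels are {waiting} and the next position 5 has {}, so waiting → X yellow is false there. This is the first violation.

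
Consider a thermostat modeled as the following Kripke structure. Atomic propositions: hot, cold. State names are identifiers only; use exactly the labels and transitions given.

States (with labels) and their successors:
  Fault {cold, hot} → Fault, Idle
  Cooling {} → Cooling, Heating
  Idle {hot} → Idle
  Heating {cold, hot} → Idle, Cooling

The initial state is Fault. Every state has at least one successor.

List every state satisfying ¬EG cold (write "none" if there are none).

States satisfying cold: {Fault, Heating}.
States satisfying EG cold: {Fault}.
States satisfying ¬EG cold: {Cooling, Idle, Heating}.

{Cooling, Idle, Heating}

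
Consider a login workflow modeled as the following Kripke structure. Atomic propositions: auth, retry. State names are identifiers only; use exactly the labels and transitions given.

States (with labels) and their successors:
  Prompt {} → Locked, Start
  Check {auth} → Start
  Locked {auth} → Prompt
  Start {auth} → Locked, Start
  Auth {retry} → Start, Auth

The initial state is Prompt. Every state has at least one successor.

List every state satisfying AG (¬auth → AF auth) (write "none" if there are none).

{Prompt, Check, Locked, Start}

States satisfying ¬auth → AF auth: {Prompt, Check, Locked, Start}.
States satisfying AG (¬auth → AF auth): {Prompt, Check, Locked, Start}.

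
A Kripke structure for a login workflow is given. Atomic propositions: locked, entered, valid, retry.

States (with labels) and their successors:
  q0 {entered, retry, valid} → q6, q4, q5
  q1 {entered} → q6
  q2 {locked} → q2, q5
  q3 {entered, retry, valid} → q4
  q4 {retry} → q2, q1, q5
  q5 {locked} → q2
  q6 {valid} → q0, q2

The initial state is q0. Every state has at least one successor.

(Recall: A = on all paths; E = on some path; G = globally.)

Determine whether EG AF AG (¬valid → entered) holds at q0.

No

States satisfying AF AG (¬valid → entered): ∅.
States satisfying EG AF AG (¬valid → entered): ∅.
No suitable path/successor from q0 witnesses the formula.
q0 ∉ Sat(EG AF AG (¬valid → entered)).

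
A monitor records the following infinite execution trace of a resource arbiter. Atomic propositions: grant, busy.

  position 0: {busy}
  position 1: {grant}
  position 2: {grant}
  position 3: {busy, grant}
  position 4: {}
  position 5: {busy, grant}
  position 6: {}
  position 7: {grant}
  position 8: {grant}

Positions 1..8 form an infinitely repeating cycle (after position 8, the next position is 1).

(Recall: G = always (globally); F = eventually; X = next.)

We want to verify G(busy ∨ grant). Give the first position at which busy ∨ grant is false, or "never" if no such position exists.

Check busy ∨ grant at each position in order: 0 ✓, 1 ✓, 2 ✓, 3 ✓.
At position 4 the labels are {}, so busy ∨ grant is false there. This is the first violation.

4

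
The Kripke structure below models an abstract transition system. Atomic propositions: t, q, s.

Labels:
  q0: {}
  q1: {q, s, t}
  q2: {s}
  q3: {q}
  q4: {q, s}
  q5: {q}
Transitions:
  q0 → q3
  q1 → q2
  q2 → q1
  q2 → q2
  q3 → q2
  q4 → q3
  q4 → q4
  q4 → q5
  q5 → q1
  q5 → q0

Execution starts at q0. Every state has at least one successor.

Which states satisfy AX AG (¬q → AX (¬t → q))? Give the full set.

States satisfying AG (¬q → AX (¬t → q)): ∅.
States satisfying AX AG (¬q → AX (¬t → q)): ∅.

none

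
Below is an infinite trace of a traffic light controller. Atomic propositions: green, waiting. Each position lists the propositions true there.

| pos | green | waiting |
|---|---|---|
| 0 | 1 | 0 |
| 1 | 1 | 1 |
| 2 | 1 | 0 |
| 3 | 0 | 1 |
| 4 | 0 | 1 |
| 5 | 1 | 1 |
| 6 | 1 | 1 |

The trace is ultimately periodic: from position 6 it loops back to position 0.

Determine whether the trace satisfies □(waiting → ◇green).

waiting → ◇green holds at every position 0..6, and those are all positions ever visited, so □(waiting → ◇green) holds.
Positions where waiting holds: 1, 3, 4, 5, 6.
Check ◇green at each: 1→ok, 3→ok, 4→ok, 5→ok, 6→ok.

Satisfied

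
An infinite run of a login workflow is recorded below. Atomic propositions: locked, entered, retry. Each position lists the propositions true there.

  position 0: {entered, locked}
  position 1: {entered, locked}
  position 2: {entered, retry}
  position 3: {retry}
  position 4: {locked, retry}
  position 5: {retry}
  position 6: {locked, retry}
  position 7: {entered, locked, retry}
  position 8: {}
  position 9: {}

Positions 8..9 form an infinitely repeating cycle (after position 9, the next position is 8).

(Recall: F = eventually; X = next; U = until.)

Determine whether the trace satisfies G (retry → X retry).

retry → X retry must hold at every position from 0 onward. It fails at position 7, so G (retry → X retry) is false.
Positions where retry holds: 2, 3, 4, 5, 6, 7.
Check X retry at each: 2→ok, 3→ok, 4→ok, 5→ok, 6→ok, 7→fails.

No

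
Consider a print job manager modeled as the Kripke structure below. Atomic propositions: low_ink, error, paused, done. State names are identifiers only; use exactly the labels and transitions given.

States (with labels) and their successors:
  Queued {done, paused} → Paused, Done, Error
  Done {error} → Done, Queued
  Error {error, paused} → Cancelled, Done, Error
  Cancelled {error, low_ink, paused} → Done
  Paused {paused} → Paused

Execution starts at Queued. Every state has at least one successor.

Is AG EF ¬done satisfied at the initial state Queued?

States satisfying EF ¬done: {Queued, Done, Error, Cancelled, Paused}.
States satisfying AG EF ¬done: {Queued, Done, Error, Cancelled, Paused}.
Every state reachable from Queued satisfies EF ¬done.
Queued ∈ Sat(AG EF ¬done).

Yes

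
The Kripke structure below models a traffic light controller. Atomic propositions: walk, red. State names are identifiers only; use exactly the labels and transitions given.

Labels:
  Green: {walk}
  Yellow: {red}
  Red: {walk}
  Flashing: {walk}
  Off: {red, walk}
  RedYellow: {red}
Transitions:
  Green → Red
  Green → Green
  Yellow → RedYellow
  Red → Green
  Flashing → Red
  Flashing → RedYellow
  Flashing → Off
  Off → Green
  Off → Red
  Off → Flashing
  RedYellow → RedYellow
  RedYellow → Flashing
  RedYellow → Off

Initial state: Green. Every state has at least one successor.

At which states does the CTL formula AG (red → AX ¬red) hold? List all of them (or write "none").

{Green, Red}

States satisfying red → AX ¬red: {Green, Red, Flashing, Off}.
States satisfying AG (red → AX ¬red): {Green, Red}.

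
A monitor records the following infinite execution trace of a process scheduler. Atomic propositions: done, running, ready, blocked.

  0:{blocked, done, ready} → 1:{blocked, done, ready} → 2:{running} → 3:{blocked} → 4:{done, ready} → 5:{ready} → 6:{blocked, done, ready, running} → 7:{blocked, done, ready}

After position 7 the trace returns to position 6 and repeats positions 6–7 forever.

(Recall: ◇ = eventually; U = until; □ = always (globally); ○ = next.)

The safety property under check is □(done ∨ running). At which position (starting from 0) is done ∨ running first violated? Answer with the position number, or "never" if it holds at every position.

Check done ∨ running at each position in order: 0 ✓, 1 ✓, 2 ✓.
At position 3 the labels are {blocked}, so done ∨ running is false there. This is the first violation.

3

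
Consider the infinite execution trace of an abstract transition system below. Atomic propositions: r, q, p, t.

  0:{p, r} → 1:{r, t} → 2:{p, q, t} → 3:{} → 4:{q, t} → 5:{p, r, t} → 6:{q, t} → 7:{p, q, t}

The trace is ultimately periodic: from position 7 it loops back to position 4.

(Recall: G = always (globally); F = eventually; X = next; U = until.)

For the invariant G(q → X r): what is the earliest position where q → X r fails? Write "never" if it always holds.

2

Check q → X r at each position in order: 0 ✓, 1 ✓.
At position 2 the labels are {p, q, t} and the next position 3 has {}, so q → X r is false there. This is the first violation.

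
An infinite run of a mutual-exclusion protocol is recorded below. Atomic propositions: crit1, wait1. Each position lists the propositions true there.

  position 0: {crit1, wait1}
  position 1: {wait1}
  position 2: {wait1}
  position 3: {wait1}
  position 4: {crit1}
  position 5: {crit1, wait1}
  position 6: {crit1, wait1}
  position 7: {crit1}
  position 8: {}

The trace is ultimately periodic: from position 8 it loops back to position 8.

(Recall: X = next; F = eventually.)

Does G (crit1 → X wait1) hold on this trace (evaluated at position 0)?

crit1 → X wait1 must hold at every position from 0 onward. It fails at position 6, so G (crit1 → X wait1) is false.
Positions where crit1 holds: 0, 4, 5, 6, 7.
Check X wait1 at each: 0→ok, 4→ok, 5→ok, 6→fails, 7→fails.

No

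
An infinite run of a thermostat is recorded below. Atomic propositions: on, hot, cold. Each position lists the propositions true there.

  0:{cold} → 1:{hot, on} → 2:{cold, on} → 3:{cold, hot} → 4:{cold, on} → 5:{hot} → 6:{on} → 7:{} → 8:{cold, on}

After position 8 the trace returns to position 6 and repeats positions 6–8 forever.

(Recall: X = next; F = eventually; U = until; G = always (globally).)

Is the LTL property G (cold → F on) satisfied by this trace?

Holds

cold → F on holds at every position 0..8, and those are all positions ever visited, so G (cold → F on) holds.
Positions where cold holds: 0, 2, 3, 4, 8.
Check F on at each: 0→ok, 2→ok, 3→ok, 4→ok, 8→ok.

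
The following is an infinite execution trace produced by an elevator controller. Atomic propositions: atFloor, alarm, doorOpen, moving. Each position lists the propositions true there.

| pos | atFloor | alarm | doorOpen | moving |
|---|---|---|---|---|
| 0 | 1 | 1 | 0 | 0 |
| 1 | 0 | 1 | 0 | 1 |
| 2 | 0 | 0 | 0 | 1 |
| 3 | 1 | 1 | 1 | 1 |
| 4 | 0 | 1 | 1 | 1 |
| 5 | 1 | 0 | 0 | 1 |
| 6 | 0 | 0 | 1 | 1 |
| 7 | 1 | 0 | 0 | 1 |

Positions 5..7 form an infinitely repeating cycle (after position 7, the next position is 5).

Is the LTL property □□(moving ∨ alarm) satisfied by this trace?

Satisfied

□(moving ∨ alarm) holds at every position 0..7, and those are all positions ever visited, so □□(moving ∨ alarm) holds.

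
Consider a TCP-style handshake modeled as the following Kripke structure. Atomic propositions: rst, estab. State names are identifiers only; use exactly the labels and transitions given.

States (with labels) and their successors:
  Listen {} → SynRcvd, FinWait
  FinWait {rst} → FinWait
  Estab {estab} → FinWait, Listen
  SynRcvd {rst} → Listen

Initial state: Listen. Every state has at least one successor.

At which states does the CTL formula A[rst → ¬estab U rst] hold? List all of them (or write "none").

States satisfying rst → ¬estab: {Listen, FinWait, Estab, SynRcvd}.
States satisfying rst: {FinWait, SynRcvd}.
States satisfying A[rst → ¬estab U rst]: {Listen, FinWait, Estab, SynRcvd}.

{Listen, FinWait, Estab, SynRcvd}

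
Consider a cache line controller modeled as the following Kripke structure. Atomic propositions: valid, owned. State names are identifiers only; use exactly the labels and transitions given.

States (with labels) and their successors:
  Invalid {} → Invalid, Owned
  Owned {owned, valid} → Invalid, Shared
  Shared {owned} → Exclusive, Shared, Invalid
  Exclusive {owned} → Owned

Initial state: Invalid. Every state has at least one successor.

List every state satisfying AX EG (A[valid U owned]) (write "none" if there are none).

States satisfying EG (A[valid U owned]): {Owned, Shared, Exclusive}.
States satisfying AX EG (A[valid U owned]): {Exclusive}.

{Exclusive}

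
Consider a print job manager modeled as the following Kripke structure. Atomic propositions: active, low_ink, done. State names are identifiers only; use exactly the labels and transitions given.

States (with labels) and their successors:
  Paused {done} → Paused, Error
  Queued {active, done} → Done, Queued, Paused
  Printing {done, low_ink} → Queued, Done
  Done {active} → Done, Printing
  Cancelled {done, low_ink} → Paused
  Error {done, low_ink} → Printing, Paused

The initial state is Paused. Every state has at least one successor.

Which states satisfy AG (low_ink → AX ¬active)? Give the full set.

States satisfying low_ink → AX ¬active: {Paused, Queued, Done, Cancelled, Error}.
States satisfying AG (low_ink → AX ¬active): ∅.

none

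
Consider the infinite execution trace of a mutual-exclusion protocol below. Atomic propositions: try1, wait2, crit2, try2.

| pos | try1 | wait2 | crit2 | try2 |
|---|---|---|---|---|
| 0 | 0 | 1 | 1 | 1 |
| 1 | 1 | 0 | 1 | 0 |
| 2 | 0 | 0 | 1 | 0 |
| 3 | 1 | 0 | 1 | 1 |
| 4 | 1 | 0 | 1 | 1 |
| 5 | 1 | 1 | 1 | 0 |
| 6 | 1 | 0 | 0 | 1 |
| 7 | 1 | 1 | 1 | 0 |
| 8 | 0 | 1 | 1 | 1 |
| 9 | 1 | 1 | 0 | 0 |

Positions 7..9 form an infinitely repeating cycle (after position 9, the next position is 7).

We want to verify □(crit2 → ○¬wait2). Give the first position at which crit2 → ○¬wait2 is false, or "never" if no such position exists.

4

Check crit2 → ○¬wait2 at each position in order: 0 ✓, 1 ✓, 2 ✓, 3 ✓.
At position 4 the labels are {crit2, try1, try2} and the next position 5 has {crit2, try1, wait2}, so crit2 → ○¬wait2 is false there. This is the first violation.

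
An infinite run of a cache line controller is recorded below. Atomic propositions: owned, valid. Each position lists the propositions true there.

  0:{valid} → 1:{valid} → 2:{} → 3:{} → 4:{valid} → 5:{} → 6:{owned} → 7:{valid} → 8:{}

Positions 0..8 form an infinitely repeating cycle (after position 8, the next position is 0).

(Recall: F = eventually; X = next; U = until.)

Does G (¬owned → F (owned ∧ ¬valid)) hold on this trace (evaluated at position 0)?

Satisfied

¬owned → F (owned ∧ ¬valid) holds at every position 0..8, and those are all positions ever visited, so G (¬owned → F (owned ∧ ¬valid)) holds.
Positions where ¬owned holds: 0, 1, 2, 3, 4, 5, 7, 8.
Check F (owned ∧ ¬valid) at each: 0→ok, 1→ok, 2→ok, 3→ok, 4→ok, 5→ok, 7→ok, 8→ok.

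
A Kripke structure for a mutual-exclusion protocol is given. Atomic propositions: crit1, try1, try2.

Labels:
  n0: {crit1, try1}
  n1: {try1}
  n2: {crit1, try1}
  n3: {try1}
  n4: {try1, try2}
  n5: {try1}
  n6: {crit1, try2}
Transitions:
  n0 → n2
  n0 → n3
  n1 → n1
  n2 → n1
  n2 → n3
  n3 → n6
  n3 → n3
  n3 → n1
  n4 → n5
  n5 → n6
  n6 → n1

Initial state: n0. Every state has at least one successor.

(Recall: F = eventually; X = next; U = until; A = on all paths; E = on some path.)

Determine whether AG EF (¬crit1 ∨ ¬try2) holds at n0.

States satisfying EF (¬crit1 ∨ ¬try2): {n0, n1, n2, n3, n4, n5, n6}.
States satisfying AG EF (¬crit1 ∨ ¬try2): {n0, n1, n2, n3, n4, n5, n6}.
Every state reachable from n0 satisfies EF (¬crit1 ∨ ¬try2).
n0 ∈ Sat(AG EF (¬crit1 ∨ ¬try2)).

Yes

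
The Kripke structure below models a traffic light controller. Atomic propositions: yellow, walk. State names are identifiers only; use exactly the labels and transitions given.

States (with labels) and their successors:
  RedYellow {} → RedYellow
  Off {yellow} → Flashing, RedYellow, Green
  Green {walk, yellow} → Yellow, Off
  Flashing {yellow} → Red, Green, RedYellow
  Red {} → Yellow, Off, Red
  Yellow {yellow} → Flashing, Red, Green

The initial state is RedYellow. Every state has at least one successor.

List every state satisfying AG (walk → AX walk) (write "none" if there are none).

States satisfying walk → AX walk: {RedYellow, Off, Flashing, Red, Yellow}.
States satisfying AG (walk → AX walk): {RedYellow}.

{RedYellow}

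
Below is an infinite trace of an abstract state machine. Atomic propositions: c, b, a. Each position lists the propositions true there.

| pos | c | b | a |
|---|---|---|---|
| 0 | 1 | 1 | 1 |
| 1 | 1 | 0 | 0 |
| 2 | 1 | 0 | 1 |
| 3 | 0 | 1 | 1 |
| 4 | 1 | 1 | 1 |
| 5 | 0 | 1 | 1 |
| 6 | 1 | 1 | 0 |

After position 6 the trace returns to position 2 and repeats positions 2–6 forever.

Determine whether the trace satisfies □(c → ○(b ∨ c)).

c → ○(b ∨ c) holds at every position 0..6, and those are all positions ever visited, so □(c → ○(b ∨ c)) holds.
Positions where c holds: 0, 1, 2, 4, 6.
Check ○(b ∨ c) at each: 0→ok, 1→ok, 2→ok, 4→ok, 6→ok.

Satisfied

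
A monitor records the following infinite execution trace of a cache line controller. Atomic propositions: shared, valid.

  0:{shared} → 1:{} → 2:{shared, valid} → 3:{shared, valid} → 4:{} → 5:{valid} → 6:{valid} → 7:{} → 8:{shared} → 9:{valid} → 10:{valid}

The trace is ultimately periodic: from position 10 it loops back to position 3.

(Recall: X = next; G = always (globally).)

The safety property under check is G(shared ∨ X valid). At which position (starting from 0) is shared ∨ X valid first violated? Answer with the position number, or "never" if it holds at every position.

Check shared ∨ X valid at each position in order: 0 ✓, 1 ✓, 2 ✓, 3 ✓, 4 ✓, 5 ✓.
At position 6 the labels are {valid} and the next position 7 has {}, so shared ∨ X valid is false there. This is the first violation.

6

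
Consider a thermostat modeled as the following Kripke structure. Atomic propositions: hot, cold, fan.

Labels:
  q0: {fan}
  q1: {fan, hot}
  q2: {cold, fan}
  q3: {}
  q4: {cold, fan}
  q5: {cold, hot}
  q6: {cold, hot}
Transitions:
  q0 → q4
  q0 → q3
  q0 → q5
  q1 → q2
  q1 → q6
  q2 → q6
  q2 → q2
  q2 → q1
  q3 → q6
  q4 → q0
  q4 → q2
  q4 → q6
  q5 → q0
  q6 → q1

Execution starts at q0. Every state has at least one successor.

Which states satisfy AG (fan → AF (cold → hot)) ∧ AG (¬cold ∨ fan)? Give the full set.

none

States satisfying fan → AF (cold → hot): {q0, q1, q3, q5, q6}.
States satisfying AG (fan → AF (cold → hot)): ∅.
States satisfying ¬cold ∨ fan: {q0, q1, q2, q3, q4}.
States satisfying AG (¬cold ∨ fan): ∅.
States satisfying AG (fan → AF (cold → hot)) ∧ AG (¬cold ∨ fan): ∅.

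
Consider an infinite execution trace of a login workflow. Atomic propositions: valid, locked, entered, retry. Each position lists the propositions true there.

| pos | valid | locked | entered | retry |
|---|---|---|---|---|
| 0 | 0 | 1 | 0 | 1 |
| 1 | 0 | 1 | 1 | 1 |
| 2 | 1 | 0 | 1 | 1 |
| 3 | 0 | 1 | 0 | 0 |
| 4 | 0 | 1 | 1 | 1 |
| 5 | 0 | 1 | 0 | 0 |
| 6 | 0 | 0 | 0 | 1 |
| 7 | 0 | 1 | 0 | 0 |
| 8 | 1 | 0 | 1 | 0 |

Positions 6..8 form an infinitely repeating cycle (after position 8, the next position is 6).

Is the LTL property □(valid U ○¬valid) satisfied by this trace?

valid U ○¬valid must hold at every position from 0 onward. It fails at position 1, so □(valid U ○¬valid) is false.

Violated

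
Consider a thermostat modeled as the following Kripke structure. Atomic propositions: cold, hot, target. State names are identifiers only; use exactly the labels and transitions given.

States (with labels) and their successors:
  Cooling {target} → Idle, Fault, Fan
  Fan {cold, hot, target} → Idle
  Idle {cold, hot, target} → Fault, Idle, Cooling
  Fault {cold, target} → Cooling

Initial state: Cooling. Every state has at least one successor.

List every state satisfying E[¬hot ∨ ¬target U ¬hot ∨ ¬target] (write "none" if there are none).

{Cooling, Fault}

States satisfying ¬hot ∨ ¬target: {Cooling, Fault}.
States satisfying E[¬hot ∨ ¬target U ¬hot ∨ ¬target]: {Cooling, Fault}.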